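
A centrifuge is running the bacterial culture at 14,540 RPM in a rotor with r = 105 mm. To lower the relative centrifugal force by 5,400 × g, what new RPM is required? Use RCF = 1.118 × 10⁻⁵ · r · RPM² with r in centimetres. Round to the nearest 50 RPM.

r = 105 mm = 10.5 cm
Current RCF = 1.118 × 10⁻⁵ × 10.5 × (14540)² = 1.118 × 10⁻⁵ × 10.5 × 211,411,600 ≈ 24,817.6 × g
Target RCF = 24,817.6 − 5,400 = 19,417.6 × g
N² = 19,417.6 / (11.739 × 10⁻⁵) = 165,411,023
N ≈ √165,411,023 ≈ 12,861.2

12850 RPM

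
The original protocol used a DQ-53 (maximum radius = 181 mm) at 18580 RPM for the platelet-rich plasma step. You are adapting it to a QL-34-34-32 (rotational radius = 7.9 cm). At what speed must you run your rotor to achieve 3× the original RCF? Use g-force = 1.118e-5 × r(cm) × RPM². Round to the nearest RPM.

48712 RPM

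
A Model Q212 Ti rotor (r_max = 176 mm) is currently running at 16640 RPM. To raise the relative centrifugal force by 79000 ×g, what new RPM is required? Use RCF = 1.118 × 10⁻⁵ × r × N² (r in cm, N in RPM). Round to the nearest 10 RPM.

≈ 26050 RPM

r = 176 mm = 17.6 cm
Current RCF = 1.118 × 10⁻⁵ × 17.6 × (16640)² = 1.118 × 10⁻⁵ × 17.6 × 276,889,600 ≈ 54,483 × g
Target RCF = 54,483 + 79,000 = 133,483 × g
N² = 133,483 / (19.6768 × 10⁻⁵) = 678,377,582
N ≈ √678,377,582 ≈ 26,045.7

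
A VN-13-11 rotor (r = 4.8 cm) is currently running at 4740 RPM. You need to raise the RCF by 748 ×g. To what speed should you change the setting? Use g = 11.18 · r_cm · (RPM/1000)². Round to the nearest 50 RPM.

Current RCF = 11.18 × 4.8 × (4.74)² = 11.18 × 4.8 × 22.4676 ≈ 1,205.7 × g
Target RCF = 1,205.7 + 748 = 1,953.7 × g
(N/1000)² = 1,953.7 / 53.664 = 36.40616
N = 1000 × √36.40616 ≈ 6,033.8

6050 RPM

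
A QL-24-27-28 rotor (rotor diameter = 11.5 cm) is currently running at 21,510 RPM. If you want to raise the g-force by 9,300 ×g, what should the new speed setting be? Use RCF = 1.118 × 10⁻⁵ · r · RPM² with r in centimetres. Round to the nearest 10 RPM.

r = 11.5 / 2 = 5.75 cm
Current RCF = 1.118 × 10⁻⁵ × 5.75 × (21510)² = 1.118 × 10⁻⁵ × 5.75 × 462,680,100 ≈ 29,743.4 × g
Target RCF = 29,743.4 + 9,300 = 39,043.4 × g
N² = 39,043.4 / (6.4285 × 10⁻⁵) = 607,348,526
N ≈ √607,348,526 ≈ 24,644.4

N₂ ≈ 24640 RPM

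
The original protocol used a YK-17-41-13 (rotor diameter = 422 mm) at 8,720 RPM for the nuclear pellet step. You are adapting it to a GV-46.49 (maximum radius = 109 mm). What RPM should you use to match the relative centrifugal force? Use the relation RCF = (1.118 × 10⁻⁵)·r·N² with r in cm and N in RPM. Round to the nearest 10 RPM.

12130 RPM

Original rotor: r = 422 mm / 2 = 211 mm = 21.1 cm
RCF_original = 1.118 × 10⁻⁵ × 21.1 × (8720)² = 1.118 × 10⁻⁵ × 21.1 × 76,038,400 ≈ 17,937.3 × g
Your rotor: r = 109 mm = 10.9 cm
17,937.3 = 1.118 × 10⁻⁵ × 10.9 × N²
N² = 17,937.3 / (12.1862 × 10⁻⁵) = 147,193,547
N ≈ √147,193,547 ≈ 12,132.3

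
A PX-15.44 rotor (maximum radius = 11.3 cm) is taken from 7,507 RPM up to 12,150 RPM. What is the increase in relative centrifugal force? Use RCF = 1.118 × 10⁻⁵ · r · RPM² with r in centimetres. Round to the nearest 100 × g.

RCF₁ = 1.118 × 10⁻⁵ × 11.3 × (7507)² = 1.118 × 10⁻⁵ × 11.3 × 56,355,049 ≈ 7,119.6 × g
RCF₂ = 1.118 × 10⁻⁵ × 11.3 × (12150)² = 1.118 × 10⁻⁵ × 11.3 × 147,622,500 ≈ 18,649.7 × g
Increase = 18,649.7 − 7,119.6 = 11,530.1

11500 g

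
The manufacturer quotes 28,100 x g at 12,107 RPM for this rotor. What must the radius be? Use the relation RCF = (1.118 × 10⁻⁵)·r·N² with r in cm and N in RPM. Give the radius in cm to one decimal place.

RCF = 1.118 × 10⁻⁵ × r × N²
28100 = 1.118 × 10⁻⁵ × r × (12107)²
r = 28100 / (1.118 × 10⁻⁵ × 146,579,449) = 28100 / 1638.758 ≈ 17.147 cm

≈ 17.1 cm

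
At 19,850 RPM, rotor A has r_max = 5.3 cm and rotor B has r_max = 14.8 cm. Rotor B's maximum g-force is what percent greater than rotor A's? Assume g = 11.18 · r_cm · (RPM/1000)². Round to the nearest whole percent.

At equal RPM, RCF scales linearly with r: ratio = 14.8 / 5.3 = 2.7925.
So rotor B delivers 179.2% more g-force.

179%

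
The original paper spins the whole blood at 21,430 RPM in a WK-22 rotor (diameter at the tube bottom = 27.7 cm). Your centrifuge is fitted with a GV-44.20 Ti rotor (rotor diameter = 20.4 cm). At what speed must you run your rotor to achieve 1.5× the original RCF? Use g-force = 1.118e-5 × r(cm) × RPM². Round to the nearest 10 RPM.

30580 RPM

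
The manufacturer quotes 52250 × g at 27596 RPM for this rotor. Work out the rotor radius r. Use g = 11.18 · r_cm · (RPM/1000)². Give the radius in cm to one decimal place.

RCF = 11.18 × r × (N/1000)²
52250 = 11.18 × r × (27.596)²
r = 52250 / (11.18 × 761.539216) = 52250 / 8514.008 ≈ 6.137 cm

≈ 6.1 cm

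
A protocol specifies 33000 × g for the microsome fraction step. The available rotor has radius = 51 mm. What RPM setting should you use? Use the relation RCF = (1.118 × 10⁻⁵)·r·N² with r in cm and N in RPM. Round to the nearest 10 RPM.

≈ 24060 RPM

r = 51 mm = 5.1 cm
33,000 = 1.118 × 10⁻⁵ × 5.1 × N²
N² = 33,000 / (5.7018 × 10⁻⁵) = 578,764,601
N ≈ √578,764,601 ≈ 24,057.5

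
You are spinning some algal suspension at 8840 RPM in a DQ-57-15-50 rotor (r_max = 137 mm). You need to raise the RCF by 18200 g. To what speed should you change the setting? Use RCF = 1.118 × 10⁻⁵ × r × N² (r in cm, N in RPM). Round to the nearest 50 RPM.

r = 137 mm = 13.7 cm
Current RCF = 1.118 × 10⁻⁵ × 13.7 × (8840)² = 1.118 × 10⁻⁵ × 13.7 × 78,145,600 ≈ 11,969.2 × g
Target RCF = 11,969.2 + 18,200 = 30,169.2 × g
N² = 30,169.2 / (15.3166 × 10⁻⁵) = 196,970,607
N ≈ √196,970,607 ≈ 14,034.6

14050 RPM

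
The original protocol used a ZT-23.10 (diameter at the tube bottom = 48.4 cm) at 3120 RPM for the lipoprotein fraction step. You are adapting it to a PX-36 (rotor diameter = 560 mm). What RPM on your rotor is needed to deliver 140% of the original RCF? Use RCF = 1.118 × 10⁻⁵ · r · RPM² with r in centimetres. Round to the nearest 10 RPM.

≈ 3430 RPM

Original rotor: r = 48.4 / 2 = 24.2 cm
RCF_original = 1.118 × 10⁻⁵ × 24.2 × (3120)² = 1.118 × 10⁻⁵ × 24.2 × 9,734,400 ≈ 2,633.7 × g
Target RCF = 1.4 × 2,633.7 ≈ 3,687.2 × g
Your rotor: r = 560 mm / 2 = 280 mm = 28 cm
3,687.2 = 1.118 × 10⁻⁵ × 28 × N²
N² = 3,687.2 / (31.304 × 10⁻⁵) = 11,778,686
N ≈ √11,778,686 ≈ 3,432.0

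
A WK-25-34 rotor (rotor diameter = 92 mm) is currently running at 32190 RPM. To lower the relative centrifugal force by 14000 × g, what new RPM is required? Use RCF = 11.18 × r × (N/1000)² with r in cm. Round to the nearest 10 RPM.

N₂ ≈ 27640 RPM

r = 92 mm / 2 = 46 mm = 4.6 cm
Current RCF = 11.18 × 4.6 × (32.19)² = 11.18 × 4.6 × 1,036.1961 ≈ 53,289.5 × g
Target RCF = 53,289.5 − 14,000 = 39,289.5 × g
(N/1000)² = 39,289.5 / 51.428 = 763.971
N = 1000 × √763.971 ≈ 27,640.0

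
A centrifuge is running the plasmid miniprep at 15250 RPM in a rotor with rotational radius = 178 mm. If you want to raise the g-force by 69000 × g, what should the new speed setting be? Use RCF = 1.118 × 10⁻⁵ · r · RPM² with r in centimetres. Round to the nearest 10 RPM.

r = 178 mm = 17.8 cm
Current RCF = 1.118 × 10⁻⁵ × 17.8 × (15250)² = 1.118 × 10⁻⁵ × 17.8 × 232,562,500 ≈ 46,280.9 × g
Target RCF = 46,280.9 + 69,000 = 115,280.9 × g
N² = 115,280.9 / (19.9004 × 10⁻⁵) = 579,289,361
N ≈ √579,289,361 ≈ 24,068.4

N₂ ≈ 24070 RPM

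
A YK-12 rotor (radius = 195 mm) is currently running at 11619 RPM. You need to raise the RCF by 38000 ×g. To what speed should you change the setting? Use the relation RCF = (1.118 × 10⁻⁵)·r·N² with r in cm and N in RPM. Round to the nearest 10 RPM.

≈ 17590 RPM

r = 195 mm = 19.5 cm
Current RCF = 1.118 × 10⁻⁵ × 19.5 × (11619)² = 1.118 × 10⁻⁵ × 19.5 × 135,001,161 ≈ 29,431.6 × g
Target RCF = 29,431.6 + 38,000 = 67,431.6 × g
N² = 67,431.6 / (21.801 × 10⁻⁵) = 309,305,078
N ≈ √309,305,078 ≈ 17,587.1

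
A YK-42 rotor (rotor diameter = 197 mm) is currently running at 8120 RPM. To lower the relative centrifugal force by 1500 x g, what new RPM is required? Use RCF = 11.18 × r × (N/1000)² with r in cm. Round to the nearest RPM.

r = 197 mm / 2 = 98.5 mm = 9.85 cm
Current RCF = 11.18 × 9.85 × (8.12)² = 11.18 × 9.85 × 65.9344 ≈ 7,260.9 × g
Target RCF = 7,260.9 − 1,500 = 5,760.9 × g
(N/1000)² = 5,760.9 / 110.123 = 52.31332
N = 1000 × √52.31332 ≈ 7,232.8

≈ 7233 RPM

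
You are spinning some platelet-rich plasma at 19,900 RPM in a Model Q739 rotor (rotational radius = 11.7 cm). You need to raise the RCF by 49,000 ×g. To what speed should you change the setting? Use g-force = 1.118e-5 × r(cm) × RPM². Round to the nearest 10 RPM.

N₂ ≈ 27760 RPM

Current RCF = 1.118 × 10⁻⁵ × 11.7 × (19900)² = 1.118 × 10⁻⁵ × 11.7 × 396,010,000 ≈ 51,800.5 × g
Target RCF = 51,800.5 + 49,000 = 100,800.5 × g
N² = 100,800.5 / (13.0806 × 10⁻⁵) = 770,610,675
N ≈ √770,610,675 ≈ 27,759.9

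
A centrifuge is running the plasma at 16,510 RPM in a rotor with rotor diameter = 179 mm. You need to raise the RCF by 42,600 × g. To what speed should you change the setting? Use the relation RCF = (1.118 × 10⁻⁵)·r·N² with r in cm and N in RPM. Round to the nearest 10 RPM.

r = 179 mm / 2 = 89.5 mm = 8.95 cm
Current RCF = 1.118 × 10⁻⁵ × 8.95 × (16510)² = 1.118 × 10⁻⁵ × 8.95 × 272,580,100 ≈ 27,274.6 × g
Target RCF = 27,274.6 + 42,600 = 69,874.6 × g
N² = 69,874.6 / (10.0061 × 10⁻⁵) = 698,320,025
N ≈ √698,320,025 ≈ 26,425.7

N₂ ≈ 26430 RPM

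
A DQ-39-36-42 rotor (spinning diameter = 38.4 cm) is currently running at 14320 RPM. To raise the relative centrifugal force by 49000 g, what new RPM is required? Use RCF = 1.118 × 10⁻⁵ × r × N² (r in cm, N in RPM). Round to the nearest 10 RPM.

r = 38.4 / 2 = 19.2 cm
Current RCF = 1.118 × 10⁻⁵ × 19.2 × (14320)² = 1.118 × 10⁻⁵ × 19.2 × 205,062,400 ≈ 44,017.9 × g
Target RCF = 44,017.9 + 49,000 = 93,017.9 × g
N² = 93,017.9 / (21.4656 × 10⁻⁵) = 433,334,731
N ≈ √433,334,731 ≈ 20,816.7

N₂ ≈ 20820 RPM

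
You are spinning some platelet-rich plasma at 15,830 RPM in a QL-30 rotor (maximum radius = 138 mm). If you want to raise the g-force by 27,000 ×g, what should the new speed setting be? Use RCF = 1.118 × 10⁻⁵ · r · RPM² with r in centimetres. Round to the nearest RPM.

≈ 20630 RPM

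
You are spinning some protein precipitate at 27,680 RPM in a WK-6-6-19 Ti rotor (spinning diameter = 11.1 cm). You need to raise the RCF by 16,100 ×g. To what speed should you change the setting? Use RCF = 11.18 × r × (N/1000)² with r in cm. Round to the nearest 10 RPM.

32030 RPM

r = 11.1 / 2 = 5.55 cm
Current RCF = 11.18 × 5.55 × (27.68)² = 11.18 × 5.55 × 766.1824 ≈ 47,540.9 × g
Target RCF = 47,540.9 + 16,100 = 63,640.9 × g
(N/1000)² = 63,640.9 / 62.049 = 1025.656
N = 1000 × √1025.656 ≈ 32,025.9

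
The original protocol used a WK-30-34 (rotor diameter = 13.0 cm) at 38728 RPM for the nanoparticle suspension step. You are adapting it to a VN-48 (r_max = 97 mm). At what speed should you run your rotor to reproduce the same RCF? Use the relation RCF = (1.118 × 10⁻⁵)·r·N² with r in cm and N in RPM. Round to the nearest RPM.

31703 RPM

Original rotor: r = 13.0 / 2 = 6.5 cm
RCF = 1.118 × 10⁻⁵ × r × N²
RCF_original = 1.118 × 10⁻⁵ × 6.5 × (38728)² = 1.118 × 10⁻⁵ × 6.5 × 1,499,857,984 ≈ 108,994.7 × g
Your rotor: r = 97 mm = 9.7 cm
108,994.7 = 1.118 × 10⁻⁵ × 9.7 × N²
N² = 108,994.7 / (10.8446 × 10⁻⁵) = 1,005,059,661
N ≈ √1,005,059,661 ≈ 31,702.7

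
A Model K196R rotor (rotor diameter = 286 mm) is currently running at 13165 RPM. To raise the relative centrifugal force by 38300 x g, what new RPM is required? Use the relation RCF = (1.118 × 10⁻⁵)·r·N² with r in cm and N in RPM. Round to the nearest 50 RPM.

r = 286 mm / 2 = 143 mm = 14.3 cm
Current RCF = 1.118 × 10⁻⁵ × 14.3 × (13165)² = 1.118 × 10⁻⁵ × 14.3 × 173,317,225 ≈ 27,708.9 × g
Target RCF = 27,708.9 + 38,300 = 66,008.9 × g
N² = 66,008.9 / (15.9874 × 10⁻⁵) = 412,880,769
N ≈ √412,880,769 ≈ 20,319.5

N₂ ≈ 20300 RPM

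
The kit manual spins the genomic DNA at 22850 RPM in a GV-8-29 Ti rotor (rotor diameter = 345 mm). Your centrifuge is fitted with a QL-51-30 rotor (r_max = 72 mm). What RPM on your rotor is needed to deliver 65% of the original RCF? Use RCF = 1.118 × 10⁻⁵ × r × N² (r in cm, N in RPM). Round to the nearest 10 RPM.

Original rotor: r = 345 mm / 2 = 172.5 mm = 17.25 cm
RCF_original = 1.118 × 10⁻⁵ × 17.25 × (22850)² = 1.118 × 10⁻⁵ × 17.25 × 522,122,500 ≈ 100,693.9 × g
Target RCF = 0.65 × 100,693.9 ≈ 65,451 × g
Your rotor: r = 72 mm = 7.2 cm
65,451 = 1.118 × 10⁻⁵ × 7.2 × N²
N² = 65,451 / (8.0496 × 10⁻⁵) = 813,096,303
N ≈ √813,096,303 ≈ 28,514.8

≈ 28510 RPM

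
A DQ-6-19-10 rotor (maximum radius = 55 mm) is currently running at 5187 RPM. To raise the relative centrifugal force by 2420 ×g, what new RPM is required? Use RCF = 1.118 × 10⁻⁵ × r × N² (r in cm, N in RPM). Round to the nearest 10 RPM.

r = 55 mm = 5.5 cm
Current RCF = 1.118 × 10⁻⁵ × 5.5 × (5187)² = 1.118 × 10⁻⁵ × 5.5 × 26,904,969 ≈ 1,654.4 × g
Target RCF = 1,654.4 + 2,420 = 4,074.4 × g
N² = 4,074.4 / (6.149 × 10⁻⁵) = 66,261,181
N ≈ √66,261,181 ≈ 8,140.1

≈ 8140 RPM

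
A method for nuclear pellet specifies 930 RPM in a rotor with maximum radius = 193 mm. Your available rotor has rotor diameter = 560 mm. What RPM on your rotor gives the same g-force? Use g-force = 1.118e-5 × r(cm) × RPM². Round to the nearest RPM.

Original rotor: r = 193 mm = 19.3 cm
RCF_original = 1.118 × 10⁻⁵ × 19.3 × (930)² = 1.118 × 10⁻⁵ × 19.3 × 864,900 ≈ 186.6 × g
Your rotor: r = 560 mm / 2 = 280 mm = 28 cm
186.6 = 1.118 × 10⁻⁵ × 28 × N²
N² = 186.6 / (31.304 × 10⁻⁵) = 596,090
N ≈ √596,090 ≈ 772.1

≈ 772 RPM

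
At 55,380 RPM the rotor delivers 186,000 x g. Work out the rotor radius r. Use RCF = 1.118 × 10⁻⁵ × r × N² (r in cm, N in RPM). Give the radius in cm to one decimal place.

≈ 5.4 cm

186000 = 1.118 × 10⁻⁵ × r × (55380)²
r = 186000 / (1.118 × 10⁻⁵ × 3,066,944,400) = 186000 / 34288.44 ≈ 5.425 cm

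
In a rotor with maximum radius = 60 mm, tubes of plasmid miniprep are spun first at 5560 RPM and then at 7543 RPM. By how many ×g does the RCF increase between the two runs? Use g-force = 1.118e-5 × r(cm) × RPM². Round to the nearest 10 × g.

≈ 1740 ×g

r = 60 mm = 6.0 cm
RCF₁ = 1.118 × 10⁻⁵ × 6 × (5560)² = 1.118 × 10⁻⁵ × 6 × 30,913,600 ≈ 2,073.7 × g
RCF₂ = 1.118 × 10⁻⁵ × 6 × (7543)² = 1.118 × 10⁻⁵ × 6 × 56,896,849 ≈ 3,816.6 × g
Increase = 3,816.6 − 2,073.7 = 1,742.9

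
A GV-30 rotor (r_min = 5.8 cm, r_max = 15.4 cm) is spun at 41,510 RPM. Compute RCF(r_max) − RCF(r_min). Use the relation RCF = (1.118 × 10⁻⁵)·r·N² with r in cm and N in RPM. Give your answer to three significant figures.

ΔRCF = 1.118 × 10⁻⁵ × (r_max − r_min) × N² = 1.118 × 10⁻⁵ × 9.6 × 1,723,080,100 ≈ 184,934.7

≈ 185000 g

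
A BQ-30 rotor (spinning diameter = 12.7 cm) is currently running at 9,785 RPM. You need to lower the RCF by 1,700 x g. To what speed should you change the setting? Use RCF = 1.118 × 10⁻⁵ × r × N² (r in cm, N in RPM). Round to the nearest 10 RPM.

r = 12.7 / 2 = 6.35 cm
Current RCF = 1.118 × 10⁻⁵ × 6.35 × (9785)² = 1.118 × 10⁻⁵ × 6.35 × 95,746,225 ≈ 6,797.3 × g
Target RCF = 6,797.3 − 1,700 = 5,097.3 × g
N² = 5,097.3 / (7.0993 × 10⁻⁵) = 71,800,037
N ≈ √71,800,037 ≈ 8,473.5

≈ 8470 RPM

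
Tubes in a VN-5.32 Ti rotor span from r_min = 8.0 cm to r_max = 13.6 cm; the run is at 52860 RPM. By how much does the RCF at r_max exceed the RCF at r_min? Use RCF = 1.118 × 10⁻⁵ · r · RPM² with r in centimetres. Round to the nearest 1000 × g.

175000 ×g

RCF_max = 1.118 × 10⁻⁵ × 13.6 × (52860)² = 1.118 × 10⁻⁵ × 13.6 × 2,794,179,600 ≈ 424,849.4 × g
RCF_min = 1.118 × 10⁻⁵ × 8 × (52860)² = 1.118 × 10⁻⁵ × 8 × 2,794,179,600 ≈ 249,911.4 × g
ΔRCF = 424,849.4 − 249,911.4 = 174,938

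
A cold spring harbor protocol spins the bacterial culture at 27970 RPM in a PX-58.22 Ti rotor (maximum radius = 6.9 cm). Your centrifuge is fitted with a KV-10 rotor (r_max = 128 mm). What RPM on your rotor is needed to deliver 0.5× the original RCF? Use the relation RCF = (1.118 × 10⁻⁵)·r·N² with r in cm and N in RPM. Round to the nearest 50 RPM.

14500 RPM

RCF_original = 1.118 × 10⁻⁵ × 6.9 × (27970)² = 1.118 × 10⁻⁵ × 6.9 × 782,320,900 ≈ 60,349.8 × g
Target RCF = 0.5 × 60,349.8 ≈ 30,174.9 × g
Your rotor: r = 128 mm = 12.8 cm
30,174.9 = 1.118 × 10⁻⁵ × 12.8 × N²
N² = 30,174.9 / (14.3104 × 10⁻⁵) = 210,859,934
N ≈ √210,859,934 ≈ 14,521.0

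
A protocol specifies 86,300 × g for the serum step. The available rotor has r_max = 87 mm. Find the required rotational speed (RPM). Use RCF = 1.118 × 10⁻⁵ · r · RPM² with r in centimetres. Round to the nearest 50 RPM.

29800 RPM

r = 87 mm = 8.7 cm
86,300 = 1.118 × 10⁻⁵ × 8.7 × N²
N² = 86,300 / (9.7266 × 10⁻⁵) = 887,257,623
N ≈ √887,257,623 ≈ 29,786.9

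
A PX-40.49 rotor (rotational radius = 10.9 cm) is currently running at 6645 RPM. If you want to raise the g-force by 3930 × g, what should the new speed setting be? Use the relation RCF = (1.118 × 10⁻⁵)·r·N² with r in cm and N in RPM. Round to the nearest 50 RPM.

8750 RPM

Current RCF = 1.118 × 10⁻⁵ × 10.9 × (6645)² = 1.118 × 10⁻⁵ × 10.9 × 44,156,025 ≈ 5,380.9 × g
Target RCF = 5,380.9 + 3,930 = 9,310.9 × g
N² = 9,310.9 / (12.1862 × 10⁻⁵) = 76,405,278
N ≈ √76,405,278 ≈ 8,741.0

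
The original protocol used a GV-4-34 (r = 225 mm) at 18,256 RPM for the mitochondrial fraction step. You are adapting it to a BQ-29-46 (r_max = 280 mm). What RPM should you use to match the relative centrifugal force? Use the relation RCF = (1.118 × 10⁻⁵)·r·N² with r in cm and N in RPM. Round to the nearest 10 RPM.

Original rotor: r = 225 mm = 22.5 cm
RCF_original = 1.118 × 10⁻⁵ × 22.5 × (18256)² = 1.118 × 10⁻⁵ × 22.5 × 333,281,536 ≈ 83,837 × g
Your rotor: r = 280 mm = 28.0 cm
83,837 = 1.118 × 10⁻⁵ × 28 × N²
N² = 83,837 / (31.304 × 10⁻⁵) = 267,815,615
N ≈ √267,815,615 ≈ 16,365.1

16370 RPM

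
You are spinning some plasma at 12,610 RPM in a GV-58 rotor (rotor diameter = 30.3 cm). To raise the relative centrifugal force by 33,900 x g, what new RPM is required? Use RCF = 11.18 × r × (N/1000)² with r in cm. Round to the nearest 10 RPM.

18950 RPM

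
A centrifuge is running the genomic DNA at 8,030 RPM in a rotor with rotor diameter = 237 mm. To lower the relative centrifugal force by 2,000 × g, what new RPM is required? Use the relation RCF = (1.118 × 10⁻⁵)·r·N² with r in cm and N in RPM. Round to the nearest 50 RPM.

r = 237 mm / 2 = 118.5 mm = 11.85 cm
Current RCF = 1.118 × 10⁻⁵ × 11.85 × (8030)² = 1.118 × 10⁻⁵ × 11.85 × 64,480,900 ≈ 8,542.6 × g
Target RCF = 8,542.6 − 2,000 = 6,542.6 × g
N² = 6,542.6 / (13.2483 × 10⁻⁵) = 49,384,449
N ≈ √49,384,449 ≈ 7,027.4

7050 RPM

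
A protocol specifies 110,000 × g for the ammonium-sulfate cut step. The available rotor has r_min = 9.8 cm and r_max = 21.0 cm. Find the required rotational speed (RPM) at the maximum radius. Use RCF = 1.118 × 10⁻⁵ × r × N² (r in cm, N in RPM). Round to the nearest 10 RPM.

Use r_max = 21.0 cm.
RCF = 1.118 × 10⁻⁵ × r × N²
110,000 = 1.118 × 10⁻⁵ × 21 × N²
N² = 110,000 / (23.478 × 10⁻⁵) = 468,523,724
N ≈ √468,523,724 ≈ 21,645.4

≈ 21650 RPM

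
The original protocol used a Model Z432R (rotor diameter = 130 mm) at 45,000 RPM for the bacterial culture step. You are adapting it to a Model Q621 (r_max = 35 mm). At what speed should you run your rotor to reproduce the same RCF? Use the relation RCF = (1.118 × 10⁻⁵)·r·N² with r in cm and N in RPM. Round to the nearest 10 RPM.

61320 RPM

Original rotor: r = 130 mm / 2 = 65 mm = 6.5 cm
RCF = 1.118 × 10⁻⁵ × r × N²
RCF_original = 1.118 × 10⁻⁵ × 6.5 × (45000)² = 1.118 × 10⁻⁵ × 6.5 × 2,025,000,000 ≈ 147,156.7 × g
Your rotor: r = 35 mm = 3.5 cm
147,156.7 = 1.118 × 10⁻⁵ × 3.5 × N²
N² = 147,156.7 / (3.913 × 10⁻⁵) = 3,760,713,008
N ≈ √3,760,713,008 ≈ 61,324.7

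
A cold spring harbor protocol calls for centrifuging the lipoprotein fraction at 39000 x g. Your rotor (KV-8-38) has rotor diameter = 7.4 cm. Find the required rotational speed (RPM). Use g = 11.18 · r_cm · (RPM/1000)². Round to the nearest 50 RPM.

30700 RPM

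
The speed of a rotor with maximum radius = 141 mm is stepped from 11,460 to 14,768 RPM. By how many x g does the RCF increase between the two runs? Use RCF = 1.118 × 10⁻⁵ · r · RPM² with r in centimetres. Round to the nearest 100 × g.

r = 141 mm = 14.1 cm
RCF₁ = 1.118 × 10⁻⁵ × 14.1 × (11460)² = 1.118 × 10⁻⁵ × 14.1 × 131,331,600 ≈ 20,702.9 × g
RCF₂ = 1.118 × 10⁻⁵ × 14.1 × (14768)² = 1.118 × 10⁻⁵ × 14.1 × 218,093,824 ≈ 34,379.9 × g
Increase = 34,379.9 − 20,702.9 = 13,677

13700 x g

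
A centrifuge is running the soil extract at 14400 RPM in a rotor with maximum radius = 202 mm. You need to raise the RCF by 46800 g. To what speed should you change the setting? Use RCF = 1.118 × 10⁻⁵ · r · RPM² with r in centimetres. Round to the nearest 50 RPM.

20350 RPM

r = 202 mm = 20.2 cm
Current RCF = 1.118 × 10⁻⁵ × 20.2 × (14400)² = 1.118 × 10⁻⁵ × 20.2 × 207,360,000 ≈ 46,829.4 × g
Target RCF = 46,829.4 + 46,800 = 93,629.4 × g
N² = 93,629.4 / (22.5836 × 10⁻⁵) = 414,590,234
N ≈ √414,590,234 ≈ 20,361.5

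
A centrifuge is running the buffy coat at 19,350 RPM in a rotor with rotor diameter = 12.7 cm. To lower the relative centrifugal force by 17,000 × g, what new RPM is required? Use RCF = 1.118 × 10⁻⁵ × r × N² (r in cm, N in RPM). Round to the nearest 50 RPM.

N₂ ≈ 11600 RPM

r = 12.7 / 2 = 6.35 cm
Current RCF = 1.118 × 10⁻⁵ × 6.35 × (19350)² = 1.118 × 10⁻⁵ × 6.35 × 374,422,500 ≈ 26,581.4 × g
Target RCF = 26,581.4 − 17,000 = 9,581.4 × g
N² = 9,581.4 / (7.0993 × 10⁻⁵) = 134,962,602
N ≈ √134,962,602 ≈ 11,617.3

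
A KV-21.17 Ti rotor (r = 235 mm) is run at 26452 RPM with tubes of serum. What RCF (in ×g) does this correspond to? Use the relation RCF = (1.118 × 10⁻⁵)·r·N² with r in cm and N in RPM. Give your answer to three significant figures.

≈ 184000 ×g

r = 235 mm = 23.5 cm
RCF = 1.118 × 10⁻⁵ × 23.5 × (26452)² = 1.118 × 10⁻⁵ × 23.5 × 699,708,304 ≈ 183,834.4 × g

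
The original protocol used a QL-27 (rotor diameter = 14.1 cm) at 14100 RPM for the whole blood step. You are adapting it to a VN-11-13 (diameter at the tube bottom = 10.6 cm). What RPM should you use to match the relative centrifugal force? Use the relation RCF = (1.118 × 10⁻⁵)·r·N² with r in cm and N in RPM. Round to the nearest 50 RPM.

16250 RPM

Original rotor: r = 14.1 / 2 = 7.05 cm
RCF_original = 1.118 × 10⁻⁵ × 7.05 × (14100)² = 1.118 × 10⁻⁵ × 7.05 × 198,810,000 ≈ 15,670 × g
Your rotor: r = 10.6 / 2 = 5.3 cm
15,670 = 1.118 × 10⁻⁵ × 5.3 × N²
N² = 15,670 / (5.9254 × 10⁻⁵) = 264,454,720
N ≈ √264,454,720 ≈ 16,262.1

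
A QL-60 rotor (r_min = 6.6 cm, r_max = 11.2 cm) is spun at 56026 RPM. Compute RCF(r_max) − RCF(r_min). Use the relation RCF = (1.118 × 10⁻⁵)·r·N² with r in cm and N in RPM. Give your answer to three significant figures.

ΔRCF ≈ 161000 g

RCF_max = 1.118 × 10⁻⁵ × 11.2 × (56026)² = 1.118 × 10⁻⁵ × 11.2 × 3,138,912,676 ≈ 393,042.1 × g
RCF_min = 1.118 × 10⁻⁵ × 6.6 × (56026)² = 1.118 × 10⁻⁵ × 6.6 × 3,138,912,676 ≈ 231,614.1 × g
ΔRCF = 393,042.1 − 231,614.1 = 161,428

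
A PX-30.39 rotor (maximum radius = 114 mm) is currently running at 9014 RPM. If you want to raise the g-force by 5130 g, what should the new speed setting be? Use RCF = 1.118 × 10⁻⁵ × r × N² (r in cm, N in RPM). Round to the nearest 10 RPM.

r = 114 mm = 11.4 cm
Current RCF = 1.118 × 10⁻⁵ × 11.4 × (9014)² = 1.118 × 10⁻⁵ × 11.4 × 81,252,196 ≈ 10,355.8 × g
Target RCF = 10,355.8 + 5,130 = 15,485.8 × g
N² = 15,485.8 / (12.7452 × 10⁻⁵) = 121,502,997
N ≈ √121,502,997 ≈ 11,022.8

11020 RPM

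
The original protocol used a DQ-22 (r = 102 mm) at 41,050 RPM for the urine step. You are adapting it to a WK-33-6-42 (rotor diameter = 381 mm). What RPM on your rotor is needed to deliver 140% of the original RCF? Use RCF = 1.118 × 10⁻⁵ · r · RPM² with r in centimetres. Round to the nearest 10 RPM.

≈ 35540 RPM

Original rotor: r = 102 mm = 10.2 cm
RCF = 1.118 × 10⁻⁵ × r × N²
RCF_original = 1.118 × 10⁻⁵ × 10.2 × (41050)² = 1.118 × 10⁻⁵ × 10.2 × 1,685,102,500 ≈ 192,162.3 × g
Target RCF = 1.4 × 192,162.3 ≈ 269,027.2 × g
Your rotor: r = 381 mm / 2 = 190.5 mm = 19.05 cm
269,027.2 = 1.118 × 10⁻⁵ × 19.05 × N²
N² = 269,027.2 / (21.2979 × 10⁻⁵) = 1,263,163,035
N ≈ √1,263,163,035 ≈ 35,541.0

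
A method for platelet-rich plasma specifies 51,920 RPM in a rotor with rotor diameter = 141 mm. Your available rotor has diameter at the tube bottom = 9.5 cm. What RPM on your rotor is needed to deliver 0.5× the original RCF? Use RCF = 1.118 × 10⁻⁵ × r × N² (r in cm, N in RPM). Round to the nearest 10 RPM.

Original rotor: r = 141 mm / 2 = 70.5 mm = 7.05 cm
RCF = 1.118 × 10⁻⁵ × r × N²
RCF_original = 1.118 × 10⁻⁵ × 7.05 × (51920)² = 1.118 × 10⁻⁵ × 7.05 × 2,695,686,400 ≈ 212,471.3 × g
Target RCF = 0.5 × 212,471.3 ≈ 106,235.6 × g
Your rotor: r = 9.5 / 2 = 4.75 cm
106,235.6 = 1.118 × 10⁻⁵ × 4.75 × N²
N² = 106,235.6 / (5.3105 × 10⁻⁵) = 2,000,482,064
N ≈ √2,000,482,064 ≈ 44,726.7

44730 RPM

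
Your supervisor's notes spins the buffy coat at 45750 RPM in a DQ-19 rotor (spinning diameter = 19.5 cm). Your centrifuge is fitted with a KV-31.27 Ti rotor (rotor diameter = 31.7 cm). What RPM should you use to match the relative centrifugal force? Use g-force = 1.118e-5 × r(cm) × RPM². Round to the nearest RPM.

Original rotor: r = 19.5 / 2 = 9.75 cm
RCF_original = 1.118 × 10⁻⁵ × 9.75 × (45750)² = 1.118 × 10⁻⁵ × 9.75 × 2,093,062,500 ≈ 228,154.3 × g
Your rotor: r = 31.7 / 2 = 15.85 cm
228,154.3 = 1.118 × 10⁻⁵ × 15.85 × N²
N² = 228,154.3 / (17.7203 × 10⁻⁵) = 1,287,530,685
N ≈ √1,287,530,685 ≈ 35,882.2

35882 RPM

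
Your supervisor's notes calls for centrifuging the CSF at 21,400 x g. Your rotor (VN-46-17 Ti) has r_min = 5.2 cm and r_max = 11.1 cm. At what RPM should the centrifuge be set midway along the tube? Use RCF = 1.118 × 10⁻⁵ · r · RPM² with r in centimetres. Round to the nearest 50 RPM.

r_avg = (5.2 + 11.1) / 2 = 8.15 cm
21,400 = 1.118 × 10⁻⁵ × 8.15 × N²
N² = 21,400 / (9.1117 × 10⁻⁵) = 234,862,869
N ≈ √234,862,869 ≈ 15,325.2

≈ 15350 RPM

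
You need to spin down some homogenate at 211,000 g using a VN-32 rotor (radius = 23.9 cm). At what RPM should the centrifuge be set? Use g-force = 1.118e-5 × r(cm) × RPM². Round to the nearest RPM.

N ≈ 28101 RPM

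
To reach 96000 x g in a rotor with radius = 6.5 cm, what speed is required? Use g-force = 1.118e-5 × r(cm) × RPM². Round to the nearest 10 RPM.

N ≈ 36350 RPM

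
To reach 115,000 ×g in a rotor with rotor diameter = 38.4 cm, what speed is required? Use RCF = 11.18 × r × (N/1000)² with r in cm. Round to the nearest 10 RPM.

N ≈ 23150 RPM

r = 38.4 / 2 = 19.2 cm
115,000 = 11.18 × 19.2 × (N/1000)²
(N/1000)² = 115,000 / 214.656 = 535.7409
N = 1000 × √535.7409 ≈ 23,146.1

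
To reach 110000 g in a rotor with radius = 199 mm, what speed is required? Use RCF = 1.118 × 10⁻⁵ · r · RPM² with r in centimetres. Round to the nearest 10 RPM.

N ≈ 22240 RPM

r = 199 mm = 19.9 cm
110,000 = 1.118 × 10⁻⁵ × 19.9 × N²
N² = 110,000 / (22.2482 × 10⁻⁵) = 494,422,021
N ≈ √494,422,021 ≈ 22,235.6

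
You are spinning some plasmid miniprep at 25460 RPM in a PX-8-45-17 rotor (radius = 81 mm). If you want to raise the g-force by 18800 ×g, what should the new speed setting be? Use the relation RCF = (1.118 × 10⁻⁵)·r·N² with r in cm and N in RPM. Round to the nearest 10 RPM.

r = 81 mm = 8.1 cm
Current RCF = 1.118 × 10⁻⁵ × 8.1 × (25460)² = 1.118 × 10⁻⁵ × 8.1 × 648,211,600 ≈ 58,700.7 × g
Target RCF = 58,700.7 + 18,800 = 77,500.7 × g
N² = 77,500.7 / (9.0558 × 10⁻⁵) = 855,812,849
N ≈ √855,812,849 ≈ 29,254.3

≈ 29250 RPM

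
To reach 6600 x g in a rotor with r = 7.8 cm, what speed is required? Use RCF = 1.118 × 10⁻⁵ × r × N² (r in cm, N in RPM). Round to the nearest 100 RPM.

N ≈ 8700 RPM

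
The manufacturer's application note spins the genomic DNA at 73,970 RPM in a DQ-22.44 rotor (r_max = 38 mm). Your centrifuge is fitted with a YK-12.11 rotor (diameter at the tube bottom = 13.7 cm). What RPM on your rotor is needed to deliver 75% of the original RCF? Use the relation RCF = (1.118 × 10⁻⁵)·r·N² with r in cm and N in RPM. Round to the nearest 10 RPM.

≈ 47710 RPM

Original rotor: r = 38 mm = 3.8 cm
RCF_original = 1.118 × 10⁻⁵ × 3.8 × (73970)² = 1.118 × 10⁻⁵ × 3.8 × 5,471,560,900 ≈ 232,453.8 × g
Target RCF = 0.75 × 232,453.8 ≈ 174,340.3 × g
Your rotor: r = 13.7 / 2 = 6.85 cm
174,340.3 = 1.118 × 10⁻⁵ × 6.85 × N²
N² = 174,340.3 / (7.6583 × 10⁻⁵) = 2,276,488,255
N ≈ √2,276,488,255 ≈ 47,712.6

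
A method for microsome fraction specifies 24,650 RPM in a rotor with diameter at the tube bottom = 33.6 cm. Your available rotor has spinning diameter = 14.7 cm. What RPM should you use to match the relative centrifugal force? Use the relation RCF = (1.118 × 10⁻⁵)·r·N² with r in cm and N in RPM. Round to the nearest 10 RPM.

≈ 37270 RPM

Original rotor: r = 33.6 / 2 = 16.8 cm
RCF_original = 1.118 × 10⁻⁵ × 16.8 × (24650)² = 1.118 × 10⁻⁵ × 16.8 × 607,622,500 ≈ 114,126.1 × g
Your rotor: r = 14.7 / 2 = 7.35 cm
114,126.1 = 1.118 × 10⁻⁵ × 7.35 × N²
N² = 114,126.1 / (8.2173 × 10⁻⁵) = 1,388,851,569
N ≈ √1,388,851,569 ≈ 37,267.3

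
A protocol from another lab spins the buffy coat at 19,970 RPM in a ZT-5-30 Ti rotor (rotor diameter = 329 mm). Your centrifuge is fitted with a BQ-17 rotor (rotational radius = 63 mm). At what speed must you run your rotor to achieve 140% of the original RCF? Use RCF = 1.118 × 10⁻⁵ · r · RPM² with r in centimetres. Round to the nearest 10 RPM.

≈ 38180 RPM

Original rotor: r = 329 mm / 2 = 164.5 mm = 16.45 cm
RCF_original = 1.118 × 10⁻⁵ × 16.45 × (19970)² = 1.118 × 10⁻⁵ × 16.45 × 398,800,900 ≈ 73,343.9 × g
Target RCF = 1.4 × 73,343.9 ≈ 102,681.5 × g
Your rotor: r = 63 mm = 6.3 cm
102,681.5 = 1.118 × 10⁻⁵ × 6.3 × N²
N² = 102,681.5 / (7.0434 × 10⁻⁵) = 1,457,839,964
N ≈ √1,457,839,964 ≈ 38,181.7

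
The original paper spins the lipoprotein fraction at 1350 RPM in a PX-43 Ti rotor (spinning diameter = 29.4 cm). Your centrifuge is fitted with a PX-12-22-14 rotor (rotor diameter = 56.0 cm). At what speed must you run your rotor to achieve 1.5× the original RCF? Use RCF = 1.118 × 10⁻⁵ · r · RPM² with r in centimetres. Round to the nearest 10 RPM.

Original rotor: r = 29.4 / 2 = 14.7 cm
RCF_original = 1.118 × 10⁻⁵ × 14.7 × (1350)² = 1.118 × 10⁻⁵ × 14.7 × 1,822,500 ≈ 299.5 × g
Target RCF = 1.5 × 299.5 ≈ 449.2 × g
Your rotor: r = 56.0 / 2 = 28 cm
449.2 = 1.118 × 10⁻⁵ × 28 × N²
N² = 449.2 / (31.304 × 10⁻⁵) = 1,434,960
N ≈ √1,434,960 ≈ 1,197.9

1200 RPM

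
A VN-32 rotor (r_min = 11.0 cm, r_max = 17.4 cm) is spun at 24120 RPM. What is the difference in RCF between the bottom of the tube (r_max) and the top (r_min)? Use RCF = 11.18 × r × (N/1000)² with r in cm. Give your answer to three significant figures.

41600 x g

ΔRCF = 11.18 × (r_max − r_min) × (N/1000)² = 11.18 × 6.4 × 581.7744 ≈ 41,627.1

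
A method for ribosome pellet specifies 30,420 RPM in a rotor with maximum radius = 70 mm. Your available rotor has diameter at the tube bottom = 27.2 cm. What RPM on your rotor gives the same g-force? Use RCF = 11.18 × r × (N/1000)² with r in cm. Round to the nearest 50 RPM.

Original rotor: r = 70 mm = 7.0 cm
RCF = 11.18 × r × (N/1000)²
RCF_original = 11.18 × 7 × (30.42)² = 11.18 × 7 × 925.3764 ≈ 72,420 × g
Your rotor: r = 27.2 / 2 = 13.6 cm
72,420 = 11.18 × 13.6 × (N/1000)²
(N/1000)² = 72,420 / 152.048 = 476.297
N = 1000 × √476.297 ≈ 21,824.2

21800 RPM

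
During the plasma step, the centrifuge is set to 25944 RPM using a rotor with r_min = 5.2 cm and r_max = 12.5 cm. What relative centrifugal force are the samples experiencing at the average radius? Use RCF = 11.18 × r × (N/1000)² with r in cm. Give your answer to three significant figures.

r_avg = (5.2 + 12.5) / 2 = 8.85 cm
RCF = 11.18 × 8.85 × (25.944)² = 11.18 × 8.85 × 673.091136 ≈ 66,597.7 × g

≈ 66600 ×g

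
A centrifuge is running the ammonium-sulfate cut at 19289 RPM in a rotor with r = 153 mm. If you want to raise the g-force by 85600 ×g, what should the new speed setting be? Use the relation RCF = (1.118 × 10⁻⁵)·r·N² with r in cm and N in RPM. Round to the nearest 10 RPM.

29540 RPM

r = 153 mm = 15.3 cm
Current RCF = 1.118 × 10⁻⁵ × 15.3 × (19289)² = 1.118 × 10⁻⁵ × 15.3 × 372,065,521 ≈ 63,643.3 × g
Target RCF = 63,643.3 + 85,600 = 149,243.3 × g
N² = 149,243.3 / (17.1054 × 10⁻⁵) = 872,492,312
N ≈ √872,492,312 ≈ 29,538.0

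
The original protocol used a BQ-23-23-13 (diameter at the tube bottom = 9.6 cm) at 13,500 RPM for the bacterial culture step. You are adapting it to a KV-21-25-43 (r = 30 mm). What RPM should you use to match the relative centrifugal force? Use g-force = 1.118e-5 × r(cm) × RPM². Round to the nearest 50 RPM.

Original rotor: r = 9.6 / 2 = 4.8 cm
RCF_original = 1.118 × 10⁻⁵ × 4.8 × (13500)² = 1.118 × 10⁻⁵ × 4.8 × 182,250,000 ≈ 9,780.3 × g
Your rotor: r = 30 mm = 3.0 cm
9,780.3 = 1.118 × 10⁻⁵ × 3 × N²
N² = 9,780.3 / (3.354 × 10⁻⁵) = 291,601,073
N ≈ √291,601,073 ≈ 17,076.3

≈ 17100 RPM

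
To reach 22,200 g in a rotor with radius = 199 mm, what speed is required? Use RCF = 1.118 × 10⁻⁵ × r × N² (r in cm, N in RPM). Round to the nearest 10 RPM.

N ≈ 9990 RPM

r = 199 mm = 19.9 cm
RCF = 1.118 × 10⁻⁵ × r × N²
22,200 = 1.118 × 10⁻⁵ × 19.9 × N²
N² = 22,200 / (22.2482 × 10⁻⁵) = 99,783,353
N ≈ √99,783,353 ≈ 9,989.2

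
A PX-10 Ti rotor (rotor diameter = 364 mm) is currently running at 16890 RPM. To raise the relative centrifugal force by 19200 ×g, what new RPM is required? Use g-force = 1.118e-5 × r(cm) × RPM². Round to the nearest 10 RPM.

r = 364 mm / 2 = 182 mm = 18.2 cm
Current RCF = 1.118 × 10⁻⁵ × 18.2 × (16890)² = 1.118 × 10⁻⁵ × 18.2 × 285,272,100 ≈ 58,046 × g
Target RCF = 58,046 + 19,200 = 77,246 × g
N² = 77,246 / (20.3476 × 10⁻⁵) = 379,631,996
N ≈ √379,631,996 ≈ 19,484.1

≈ 19480 RPM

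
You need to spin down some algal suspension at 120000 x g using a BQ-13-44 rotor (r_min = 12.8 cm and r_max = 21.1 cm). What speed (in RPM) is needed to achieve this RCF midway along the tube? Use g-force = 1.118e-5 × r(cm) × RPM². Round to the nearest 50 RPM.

r_avg = (12.8 + 21.1) / 2 = 16.95 cm
120,000 = 1.118 × 10⁻⁵ × 16.95 × N²
N² = 120,000 / (18.9501 × 10⁻⁵) = 633,242,041
N ≈ √633,242,041 ≈ 25,164.3

≈ 25150 RPM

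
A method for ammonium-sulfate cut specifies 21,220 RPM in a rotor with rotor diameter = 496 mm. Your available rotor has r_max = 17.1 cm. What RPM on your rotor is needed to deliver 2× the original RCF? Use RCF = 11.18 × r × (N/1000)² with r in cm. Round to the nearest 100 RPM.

Original rotor: r = 496 mm / 2 = 248 mm = 24.8 cm
RCF = 11.18 × r × (N/1000)²
RCF_original = 11.18 × 24.8 × (21.22)² = 11.18 × 24.8 × 450.2884 ≈ 124,848.8 × g
Target RCF = 2 × 124,848.8 ≈ 249,697.6 × g
249,697.6 = 11.18 × 17.1 × (N/1000)²
(N/1000)² = 249,697.6 / 191.178 = 1306.1
N = 1000 × √1306.1 ≈ 36,140.0

≈ 36100 RPM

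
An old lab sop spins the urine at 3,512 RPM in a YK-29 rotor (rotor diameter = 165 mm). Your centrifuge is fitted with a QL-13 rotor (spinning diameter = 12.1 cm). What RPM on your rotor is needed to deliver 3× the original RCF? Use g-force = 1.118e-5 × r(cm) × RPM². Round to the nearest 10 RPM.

≈ 7100 RPM

Original rotor: r = 165 mm / 2 = 82.5 mm = 8.25 cm
RCF_original = 1.118 × 10⁻⁵ × 8.25 × (3512)² = 1.118 × 10⁻⁵ × 8.25 × 12,334,144 ≈ 1,137.6 × g
Target RCF = 3 × 1,137.6 ≈ 3,412.8 × g
Your rotor: r = 12.1 / 2 = 6.05 cm
3,412.8 = 1.118 × 10⁻⁵ × 6.05 × N²
N² = 3,412.8 / (6.7639 × 10⁻⁵) = 50,456,098
N ≈ √50,456,098 ≈ 7,103.2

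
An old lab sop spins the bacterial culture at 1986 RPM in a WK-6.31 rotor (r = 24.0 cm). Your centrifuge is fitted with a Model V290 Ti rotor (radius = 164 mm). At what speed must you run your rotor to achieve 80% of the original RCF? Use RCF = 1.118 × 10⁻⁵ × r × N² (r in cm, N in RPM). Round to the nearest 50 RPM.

2150 RPM

RCF_original = 1.118 × 10⁻⁵ × 24 × (1986)² = 1.118 × 10⁻⁵ × 24 × 3,944,196 ≈ 1,058.3 × g
Target RCF = 0.8 × 1,058.3 ≈ 846.6 × g
Your rotor: r = 164 mm = 16.4 cm
846.6 = 1.118 × 10⁻⁵ × 16.4 × N²
N² = 846.6 / (18.3352 × 10⁻⁵) = 4,617,348
N ≈ √4,617,348 ≈ 2,148.8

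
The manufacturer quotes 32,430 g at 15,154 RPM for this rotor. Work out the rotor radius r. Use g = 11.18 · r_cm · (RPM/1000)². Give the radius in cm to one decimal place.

RCF = 11.18 × r × (N/1000)²
32430 = 11.18 × r × (15.154)²
r = 32430 / (11.18 × 229.643716) = 32430 / 2567.417 ≈ 12.631 cm

r ≈ 12.6 cm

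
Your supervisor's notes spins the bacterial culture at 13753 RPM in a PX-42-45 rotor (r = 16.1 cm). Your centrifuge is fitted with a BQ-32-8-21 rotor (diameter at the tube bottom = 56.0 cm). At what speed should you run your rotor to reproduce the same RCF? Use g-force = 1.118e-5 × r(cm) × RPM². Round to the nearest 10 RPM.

≈ 10430 RPM

RCF_original = 1.118 × 10⁻⁵ × 16.1 × (13753)² = 1.118 × 10⁻⁵ × 16.1 × 189,145,009 ≈ 34,045.7 × g
Your rotor: r = 56.0 / 2 = 28 cm
34,045.7 = 1.118 × 10⁻⁵ × 28 × N²
N² = 34,045.7 / (31.304 × 10⁻⁵) = 108,758,306
N ≈ √108,758,306 ≈ 10,428.7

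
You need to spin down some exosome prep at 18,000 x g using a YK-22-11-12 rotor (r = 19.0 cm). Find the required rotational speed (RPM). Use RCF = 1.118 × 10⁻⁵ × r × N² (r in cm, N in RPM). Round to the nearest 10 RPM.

N ≈ 9210 RPM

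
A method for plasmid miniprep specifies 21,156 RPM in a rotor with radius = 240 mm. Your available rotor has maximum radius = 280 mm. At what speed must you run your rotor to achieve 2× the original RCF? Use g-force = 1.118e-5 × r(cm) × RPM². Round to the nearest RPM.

Original rotor: r = 240 mm = 24.0 cm
RCF = 1.118 × 10⁻⁵ × r × N²
RCF_original = 1.118 × 10⁻⁵ × 24 × (21156)² = 1.118 × 10⁻⁵ × 24 × 447,576,336 ≈ 120,093.7 × g
Target RCF = 2 × 120,093.7 ≈ 240,187.4 × g
Your rotor: r = 280 mm = 28.0 cm
240,187.4 = 1.118 × 10⁻⁵ × 28 × N²
N² = 240,187.4 / (31.304 × 10⁻⁵) = 767,273,831
N ≈ √767,273,831 ≈ 27,699.7

≈ 27700 RPM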